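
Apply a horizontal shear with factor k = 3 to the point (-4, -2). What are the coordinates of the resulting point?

Shear matrix for horizontal shear with factor k = 3:
[[1, 3], [0, 1]]
Result: (-4, -2) → (-10, -2)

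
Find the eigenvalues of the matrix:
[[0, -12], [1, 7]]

Characteristic equation: det(A - λI) = 0
λ² - (trace)λ + (det) = 0
trace = 0 + 7 = 7, det = (0)(7) - (-12)(1) = 12
λ² - (7)λ + (12) = 0
λ = (7 ± √((7)² - 4·(12))) / 2 = (7 ± √1) / 2
Solving: λ = 3, 4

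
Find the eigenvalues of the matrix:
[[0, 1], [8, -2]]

Characteristic equation: det(A - λI) = 0
λ² - (trace)λ + (det) = 0
trace = 0 + -2 = -2, det = (0)(-2) - (1)(8) = -8
λ² - (-2)λ + (-8) = 0
λ = (-2 ± √((-2)² - 4·(-8))) / 2 = (-2 ± √36) / 2
Solving: λ = -4, 2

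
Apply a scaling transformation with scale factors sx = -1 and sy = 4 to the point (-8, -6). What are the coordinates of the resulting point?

Scaling matrix:
[[-1, 0], [0, 4]]
Result: (-8 × -1, -6 × 4) = (8, -24)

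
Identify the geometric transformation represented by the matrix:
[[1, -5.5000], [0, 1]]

This matrix represents: horizontal shear with factor -5.5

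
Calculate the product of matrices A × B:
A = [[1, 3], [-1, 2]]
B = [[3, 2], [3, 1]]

Matrix multiplication:
C[0][0] = 1×3 + 3×3 = 12
C[0][1] = 1×2 + 3×1 = 5
C[1][0] = -1×3 + 2×3 = 3
C[1][1] = -1×2 + 2×1 = 0
Result: [[12, 5], [3, 0]]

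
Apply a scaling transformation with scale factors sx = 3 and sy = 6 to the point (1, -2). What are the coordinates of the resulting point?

Scaling matrix:
[[3, 0], [0, 6]]
Result: (1 × 3, -2 × 6) = (3, -12)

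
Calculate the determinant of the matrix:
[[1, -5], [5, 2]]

For a 2×2 matrix [[a, b], [c, d]], det = ad - bc
det = (1)(2) - (-5)(5) = 2 - -25 = 27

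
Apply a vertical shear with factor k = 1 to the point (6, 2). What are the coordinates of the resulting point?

Shear matrix for vertical shear with factor k = 1:
[[1, 0], [1, 1]]
Result: (6, 2) → (6, 8)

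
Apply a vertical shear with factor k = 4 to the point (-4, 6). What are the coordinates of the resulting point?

Shear matrix for vertical shear with factor k = 4:
[[1, 0], [4, 1]]
Result: (-4, 6) → (-4, -10)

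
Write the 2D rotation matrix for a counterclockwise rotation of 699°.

Rotation matrix formula: [[cos θ, -sin θ], [sin θ, cos θ]]
For θ = 699°:
cos(699°) = 0.9336
sin(699°) = -0.3584
Result: [[0.9336, 0.3584], [-0.3584, 0.9336]]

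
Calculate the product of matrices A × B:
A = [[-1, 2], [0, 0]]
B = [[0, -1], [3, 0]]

Matrix multiplication:
C[0][0] = -1×0 + 2×3 = 6
C[0][1] = -1×-1 + 2×0 = 1
C[1][0] = 0×0 + 0×3 = 0
C[1][1] = 0×-1 + 0×0 = 0
Result: [[6, 1], [0, 0]]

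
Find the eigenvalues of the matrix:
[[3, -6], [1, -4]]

Characteristic equation: det(A - λI) = 0
λ² - (trace)λ + (det) = 0
trace = 3 + -4 = -1, det = (3)(-4) - (-6)(1) = -6
λ² - (-1)λ + (-6) = 0
λ = (-1 ± √((-1)² - 4·(-6))) / 2 = (-1 ± √25) / 2
Solving: λ = -3, 2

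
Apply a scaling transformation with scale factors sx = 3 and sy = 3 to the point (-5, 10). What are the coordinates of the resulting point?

Scaling matrix:
[[3, 0], [0, 3]]
Result: (-5 × 3, 10 × 3) = (-15, 30)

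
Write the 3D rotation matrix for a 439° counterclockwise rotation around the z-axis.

Rotation matrix for counterclockwise 439° around z-axis:
cos(439°) = 0.1908, sin(439°) = 0.9816
Result: [[0.1908, -0.9816, 0], [0.9816, 0.1908, 0], [0, 0, 1]]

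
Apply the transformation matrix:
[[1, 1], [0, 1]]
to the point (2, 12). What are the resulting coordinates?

Matrix multiplication:
[[1, 1], [0, 1]] × [2, 12]ᵀ
= [(1)(2) + (1)(12), (0)(2) + (1)(12)]ᵀ
= [14, 12]ᵀ
Result: (14, 12)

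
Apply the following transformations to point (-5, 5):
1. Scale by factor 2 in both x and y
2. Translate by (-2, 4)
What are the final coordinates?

Step 1: Scale (-5, 5) by 2 → (-10, 10)
Step 2: Translate by (-2, 4) → (-12, 14)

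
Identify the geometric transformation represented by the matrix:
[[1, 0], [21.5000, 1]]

This matrix represents: vertical shear with factor 21.5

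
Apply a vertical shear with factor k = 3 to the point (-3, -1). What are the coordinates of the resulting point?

Shear matrix for vertical shear with factor k = 3:
[[1, 0], [3, 1]]
Result: (-3, -1) → (-3, -10)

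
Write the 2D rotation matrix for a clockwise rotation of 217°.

Rotation matrix formula: [[cos θ, -sin θ], [sin θ, cos θ]]
A clockwise rotation by 217° is equivalent to a counterclockwise rotation by -217°.
For θ = -217°:
cos(-217°) = -0.7986
sin(-217°) = 0.6018
Result: [[-0.7986, -0.6018], [0.6018, -0.7986]]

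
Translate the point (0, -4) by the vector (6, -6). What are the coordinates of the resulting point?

Translation by (6, -6) (homogeneous matrix [[1, 0, 6], [0, 1, -6], [0, 0, 1]]):
x' = 0 + 6 = 6
y' = -4 + -6 = -10
Result: (6, -10)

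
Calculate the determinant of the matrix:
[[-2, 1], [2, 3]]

For a 2×2 matrix [[a, b], [c, d]], det = ad - bc
det = (-2)(3) - (1)(2) = -6 - 2 = -8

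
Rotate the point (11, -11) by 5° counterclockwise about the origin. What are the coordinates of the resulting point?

Rotation matrix for 5°: [[cos 5°, -sin 5°], [sin 5°, cos 5°]] ≈ [[0.996195, -0.087156], [0.087156, 0.996195]]
[[0.996195, -0.087156], [0.087156, 0.996195]] × [11, -11]ᵀ ≈ [11.9169, -9.9994]ᵀ
Result: (11.9169, -9.9994)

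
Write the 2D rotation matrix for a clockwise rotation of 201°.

Rotation matrix formula: [[cos θ, -sin θ], [sin θ, cos θ]]
A clockwise rotation by 201° is equivalent to a counterclockwise rotation by -201°.
For θ = -201°:
cos(-201°) = -0.9336
sin(-201°) = 0.3584
Result: [[-0.9336, -0.3584], [0.3584, -0.9336]]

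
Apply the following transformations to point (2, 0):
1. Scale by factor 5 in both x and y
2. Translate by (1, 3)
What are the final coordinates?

Step 1: Scale (2, 0) by 5 → (10, 0)
Step 2: Translate by (1, 3) → (11, 3)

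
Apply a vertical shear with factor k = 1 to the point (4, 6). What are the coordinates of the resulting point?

Shear matrix for vertical shear with factor k = 1:
[[1, 0], [1, 1]]
Result: (4, 6) → (4, 10)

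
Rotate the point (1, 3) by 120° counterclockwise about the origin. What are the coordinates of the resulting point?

Rotation matrix for 120°: [[cos 120°, -sin 120°], [sin 120°, cos 120°]] ≈ [[-0.500000, -0.866025], [0.866025, -0.500000]]
[[-0.500000, -0.866025], [0.866025, -0.500000]] × [1, 3]ᵀ ≈ [-3.0981, -0.6340]ᵀ
Result: (-3.0981, -0.6340)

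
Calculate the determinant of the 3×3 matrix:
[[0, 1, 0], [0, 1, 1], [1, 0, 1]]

Expansion along first row:
det = 0·det([[1,1],[0,1]]) - 1·det([[0,1],[1,1]]) + 0·det([[0,1],[1,0]])
    = 0·(1·1 - 1·0) - 1·(0·1 - 1·1) + 0·(0·0 - 1·1)
    = 0·1 - 1·-1 + 0·-1
    = 0 + 1 + 0 = 1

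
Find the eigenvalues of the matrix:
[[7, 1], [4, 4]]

Characteristic equation: det(A - λI) = 0
λ² - (trace)λ + (det) = 0
trace = 7 + 4 = 11, det = (7)(4) - (1)(4) = 24
λ² - (11)λ + (24) = 0
λ = (11 ± √((11)² - 4·(24))) / 2 = (11 ± √25) / 2
Solving: λ = 3, 8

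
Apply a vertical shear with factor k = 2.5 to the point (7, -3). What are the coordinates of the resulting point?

Shear matrix for vertical shear with factor k = 2.5:
[[1, 0], [2.50, 1]]
Result: (7, -3) → (7, 14.5)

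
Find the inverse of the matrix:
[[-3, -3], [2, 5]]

For [[a,b],[c,d]], inverse = (1/det)·[[d,-b],[-c,a]]
det = (-3)(5) - (-3)(2) = -15 - -6 = -9
Inverse = (1/-9)·[[5, 3], [-2, -3]]
= [[-5/9, -1/3], [2/9, 1/3]]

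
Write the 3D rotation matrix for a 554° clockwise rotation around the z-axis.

Rotation matrix for clockwise 554° around z-axis:
A clockwise rotation by 554° is a counterclockwise rotation by -554°.
cos(-554°) = -0.9703, sin(-554°) = 0.2419
Result: [[-0.9703, -0.2419, 0], [0.2419, -0.9703, 0], [0, 0, 1]]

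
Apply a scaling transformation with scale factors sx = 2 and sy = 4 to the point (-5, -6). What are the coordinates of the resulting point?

Scaling matrix:
[[2, 0], [0, 4]]
Result: (-5 × 2, -6 × 4) = (-10, -24)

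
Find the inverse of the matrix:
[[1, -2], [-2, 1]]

For [[a,b],[c,d]], inverse = (1/det)·[[d,-b],[-c,a]]
det = (1)(1) - (-2)(-2) = 1 - 4 = -3
Inverse = (1/-3)·[[1, 2], [2, 1]]
= [[-1/3, -2/3], [-2/3, -1/3]]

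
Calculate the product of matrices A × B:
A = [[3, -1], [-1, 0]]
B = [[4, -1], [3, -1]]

Matrix multiplication:
C[0][0] = 3×4 + -1×3 = 9
C[0][1] = 3×-1 + -1×-1 = -2
C[1][0] = -1×4 + 0×3 = -4
C[1][1] = -1×-1 + 0×-1 = 1
Result: [[9, -2], [-4, 1]]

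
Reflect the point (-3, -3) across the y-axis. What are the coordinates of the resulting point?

Reflection across y-axis: (-3, -3) → (3, -3)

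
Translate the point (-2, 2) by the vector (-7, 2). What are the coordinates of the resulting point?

Translation by (-7, 2) (homogeneous matrix [[1, 0, -7], [0, 1, 2], [0, 0, 1]]):
x' = -2 + -7 = -9
y' = 2 + 2 = 4
Result: (-9, 4)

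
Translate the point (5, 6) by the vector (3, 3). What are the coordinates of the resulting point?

Translation by (3, 3) (homogeneous matrix [[1, 0, 3], [0, 1, 3], [0, 0, 1]]):
x' = 5 + 3 = 8
y' = 6 + 3 = 9
Result: (8, 9)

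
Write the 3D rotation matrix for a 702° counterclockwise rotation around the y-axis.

Rotation matrix for counterclockwise 702° around y-axis:
cos(702°) = 0.9511, sin(702°) = -0.3090
Result: [[0.9511, 0, -0.3090], [0, 1, 0], [0.3090, 0, 0.9511]]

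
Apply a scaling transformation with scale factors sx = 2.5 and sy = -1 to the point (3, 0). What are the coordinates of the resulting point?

Scaling matrix:
[[2.50, 0], [0, -1]]
Result: (3 × 2.5, 0 × -1) = (7.5, 0)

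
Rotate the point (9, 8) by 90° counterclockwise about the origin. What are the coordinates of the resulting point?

Rotation matrix for 90°: [[cos 90°, -sin 90°], [sin 90°, cos 90°]] = [[0, -1], [1, 0]]
[[0, -1], [1, 0]] × [9, 8]ᵀ = [-8, 9]ᵀ
Result: (-8, 9)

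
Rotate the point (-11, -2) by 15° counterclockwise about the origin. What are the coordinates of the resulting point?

Rotation matrix for 15°: [[cos 15°, -sin 15°], [sin 15°, cos 15°]] ≈ [[0.965926, -0.258819], [0.258819, 0.965926]]
[[0.965926, -0.258819], [0.258819, 0.965926]] × [-11, -2]ᵀ ≈ [-10.1075, -4.7789]ᵀ
Result: (-10.1075, -4.7789)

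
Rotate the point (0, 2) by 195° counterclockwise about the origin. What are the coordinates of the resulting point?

Rotation matrix for 195°: [[cos 195°, -sin 195°], [sin 195°, cos 195°]] ≈ [[-0.965926, 0.258819], [-0.258819, -0.965926]]
[[-0.965926, 0.258819], [-0.258819, -0.965926]] × [0, 2]ᵀ ≈ [0.5176, -1.9319]ᵀ
Result: (0.5176, -1.9319)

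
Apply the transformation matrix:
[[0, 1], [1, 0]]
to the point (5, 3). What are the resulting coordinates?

Matrix multiplication:
[[0, 1], [1, 0]] × [5, 3]ᵀ
= [(0)(5) + (1)(3), (1)(5) + (0)(3)]ᵀ
= [3, 5]ᵀ
Result: (3, 5)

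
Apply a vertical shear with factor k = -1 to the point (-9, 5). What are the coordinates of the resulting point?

Shear matrix for vertical shear with factor k = -1:
[[1, 0], [-1, 1]]
Result: (-9, 5) → (-9, 14)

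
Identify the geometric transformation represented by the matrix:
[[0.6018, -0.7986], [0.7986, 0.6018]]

This matrix represents: rotation by 53° counterclockwise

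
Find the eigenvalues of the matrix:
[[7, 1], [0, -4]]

Characteristic equation: det(A - λI) = 0
λ² - (trace)λ + (det) = 0
trace = 7 + -4 = 3, det = (7)(-4) - (1)(0) = -28
λ² - (3)λ + (-28) = 0
λ = (3 ± √((3)² - 4·(-28))) / 2 = (3 ± √121) / 2
Solving: λ = -4, 7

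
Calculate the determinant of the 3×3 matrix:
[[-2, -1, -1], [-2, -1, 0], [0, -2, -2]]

Expansion along first row:
det = -2·det([[-1,0],[-2,-2]]) - -1·det([[-2,0],[0,-2]]) + -1·det([[-2,-1],[0,-2]])
    = -2·(-1·-2 - 0·-2) - -1·(-2·-2 - 0·0) + -1·(-2·-2 - -1·0)
    = -2·2 - -1·4 + -1·4
    = -4 + 4 + -4 = -4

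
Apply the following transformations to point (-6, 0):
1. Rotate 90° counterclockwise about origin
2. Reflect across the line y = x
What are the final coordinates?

Step 1: Rotate 90° → (0, -6)
Step 2: Reflect across line y = x → (-6, 0)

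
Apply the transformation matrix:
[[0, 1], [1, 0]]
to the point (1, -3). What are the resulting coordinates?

Matrix multiplication:
[[0, 1], [1, 0]] × [1, -3]ᵀ
= [(0)(1) + (1)(-3), (1)(1) + (0)(-3)]ᵀ
= [-3, 1]ᵀ
Result: (-3, 1)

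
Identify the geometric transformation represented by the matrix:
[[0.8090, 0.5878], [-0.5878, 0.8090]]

This matrix represents: rotation by 324° counterclockwise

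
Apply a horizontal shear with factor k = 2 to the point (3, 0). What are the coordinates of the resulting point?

Shear matrix for horizontal shear with factor k = 2:
[[1, 2], [0, 1]]
Result: (3, 0) → (3, 0)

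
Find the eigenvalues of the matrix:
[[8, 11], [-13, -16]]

Characteristic equation: det(A - λI) = 0
λ² - (trace)λ + (det) = 0
trace = 8 + -16 = -8, det = (8)(-16) - (11)(-13) = 15
λ² - (-8)λ + (15) = 0
λ = (-8 ± √((-8)² - 4·(15))) / 2 = (-8 ± √4) / 2
Solving: λ = -5, -3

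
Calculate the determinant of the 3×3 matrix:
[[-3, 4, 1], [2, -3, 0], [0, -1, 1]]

Expansion along first row:
det = -3·det([[-3,0],[-1,1]]) - 4·det([[2,0],[0,1]]) + 1·det([[2,-3],[0,-1]])
    = -3·(-3·1 - 0·-1) - 4·(2·1 - 0·0) + 1·(2·-1 - -3·0)
    = -3·-3 - 4·2 + 1·-2
    = 9 + -8 + -2 = -1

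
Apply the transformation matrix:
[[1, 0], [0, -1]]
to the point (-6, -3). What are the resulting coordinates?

Matrix multiplication:
[[1, 0], [0, -1]] × [-6, -3]ᵀ
= [(1)(-6) + (0)(-3), (0)(-6) + (-1)(-3)]ᵀ
= [-6, 3]ᵀ
Result: (-6, 3)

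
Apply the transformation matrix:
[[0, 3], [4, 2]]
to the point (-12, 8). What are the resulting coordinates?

Matrix multiplication:
[[0, 3], [4, 2]] × [-12, 8]ᵀ
= [(0)(-12) + (3)(8), (4)(-12) + (2)(8)]ᵀ
= [24, -32]ᵀ
Result: (24, -32)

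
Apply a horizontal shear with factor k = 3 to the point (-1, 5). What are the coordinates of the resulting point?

Shear matrix for horizontal shear with factor k = 3:
[[1, 3], [0, 1]]
Result: (-1, 5) → (14, 5)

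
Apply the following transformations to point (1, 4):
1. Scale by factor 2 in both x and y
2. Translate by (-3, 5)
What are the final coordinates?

Step 1: Scale (1, 4) by 2 → (2, 8)
Step 2: Translate by (-3, 5) → (-1, 13)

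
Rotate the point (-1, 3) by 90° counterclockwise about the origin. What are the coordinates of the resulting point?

Rotation matrix for 90°: [[cos 90°, -sin 90°], [sin 90°, cos 90°]] = [[0, -1], [1, 0]]
[[0, -1], [1, 0]] × [-1, 3]ᵀ = [-3, -1]ᵀ
Result: (-3, -1)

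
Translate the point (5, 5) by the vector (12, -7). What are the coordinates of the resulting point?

Translation by (12, -7) (homogeneous matrix [[1, 0, 12], [0, 1, -7], [0, 0, 1]]):
x' = 5 + 12 = 17
y' = 5 + -7 = -2
Result: (17, -2)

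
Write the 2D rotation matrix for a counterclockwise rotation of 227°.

Rotation matrix formula: [[cos θ, -sin θ], [sin θ, cos θ]]
For θ = 227°:
cos(227°) = -0.6820
sin(227°) = -0.7314
Result: [[-0.6820, 0.7314], [-0.7314, -0.6820]]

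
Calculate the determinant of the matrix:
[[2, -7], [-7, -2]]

For a 2×2 matrix [[a, b], [c, d]], det = ad - bc
det = (2)(-2) - (-7)(-7) = -4 - 49 = -53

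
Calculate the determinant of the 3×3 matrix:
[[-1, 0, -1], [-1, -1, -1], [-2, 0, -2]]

Expansion along first row:
det = -1·det([[-1,-1],[0,-2]]) - 0·det([[-1,-1],[-2,-2]]) + -1·det([[-1,-1],[-2,0]])
    = -1·(-1·-2 - -1·0) - 0·(-1·-2 - -1·-2) + -1·(-1·0 - -1·-2)
    = -1·2 - 0·0 + -1·-2
    = -2 + 0 + 2 = 0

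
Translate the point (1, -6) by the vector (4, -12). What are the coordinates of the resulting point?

Translation by (4, -12) (homogeneous matrix [[1, 0, 4], [0, 1, -12], [0, 0, 1]]):
x' = 1 + 4 = 5
y' = -6 + -12 = -18
Result: (5, -18)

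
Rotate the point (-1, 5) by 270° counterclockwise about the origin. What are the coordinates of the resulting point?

Rotation matrix for 270°: [[cos 270°, -sin 270°], [sin 270°, cos 270°]] = [[0, 1], [-1, 0]]
[[0, 1], [-1, 0]] × [-1, 5]ᵀ = [5, 1]ᵀ
Result: (5, 1)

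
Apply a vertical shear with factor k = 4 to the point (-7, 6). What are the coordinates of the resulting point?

Shear matrix for vertical shear with factor k = 4:
[[1, 0], [4, 1]]
Result: (-7, 6) → (-7, -22)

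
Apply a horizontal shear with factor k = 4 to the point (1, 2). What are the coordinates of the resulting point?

Shear matrix for horizontal shear with factor k = 4:
[[1, 4], [0, 1]]
Result: (1, 2) → (9, 2)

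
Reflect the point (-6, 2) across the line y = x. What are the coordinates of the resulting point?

Reflection across line y = x: (-6, 2) → (2, -6)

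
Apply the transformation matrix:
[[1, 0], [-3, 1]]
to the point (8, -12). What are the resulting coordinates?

Matrix multiplication:
[[1, 0], [-3, 1]] × [8, -12]ᵀ
= [(1)(8) + (0)(-12), (-3)(8) + (1)(-12)]ᵀ
= [8, -36]ᵀ
Result: (8, -36)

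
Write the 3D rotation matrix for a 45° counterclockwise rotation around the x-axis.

Rotation matrix for counterclockwise 45° around x-axis:
cos(45°) = √2/2, sin(45°) = √2/2
Result: [[1, 0, 0], [0, √2/2, -√2/2], [0, √2/2, √2/2]]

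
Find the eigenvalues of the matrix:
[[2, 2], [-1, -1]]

Characteristic equation: det(A - λI) = 0
λ² - (trace)λ + (det) = 0
trace = 2 + -1 = 1, det = (2)(-1) - (2)(-1) = 0
λ² - (1)λ + (0) = 0
λ = (1 ± √((1)² - 4·(0))) / 2 = (1 ± √1) / 2
Solving: λ = 0, 1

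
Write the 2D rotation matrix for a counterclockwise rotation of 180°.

Rotation matrix formula: [[cos θ, -sin θ], [sin θ, cos θ]]
For θ = 180°:
cos(180°) = -1
sin(180°) = 0
Result: [[-1, 0], [0, -1]]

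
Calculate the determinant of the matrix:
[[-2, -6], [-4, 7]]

For a 2×2 matrix [[a, b], [c, d]], det = ad - bc
det = (-2)(7) - (-6)(-4) = -14 - 24 = -38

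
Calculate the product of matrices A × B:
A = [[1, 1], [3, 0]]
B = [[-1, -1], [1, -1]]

Matrix multiplication:
C[0][0] = 1×-1 + 1×1 = 0
C[0][1] = 1×-1 + 1×-1 = -2
C[1][0] = 3×-1 + 0×1 = -3
C[1][1] = 3×-1 + 0×-1 = -3
Result: [[0, -2], [-3, -3]]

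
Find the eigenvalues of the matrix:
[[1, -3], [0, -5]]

Characteristic equation: det(A - λI) = 0
λ² - (trace)λ + (det) = 0
trace = 1 + -5 = -4, det = (1)(-5) - (-3)(0) = -5
λ² - (-4)λ + (-5) = 0
λ = (-4 ± √((-4)² - 4·(-5))) / 2 = (-4 ± √36) / 2
Solving: λ = -5, 1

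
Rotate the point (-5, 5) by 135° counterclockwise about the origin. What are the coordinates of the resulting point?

Rotation matrix for 135°: [[cos 135°, -sin 135°], [sin 135°, cos 135°]] ≈ [[-0.707107, -0.707107], [0.707107, -0.707107]]
[[-0.707107, -0.707107], [0.707107, -0.707107]] × [-5, 5]ᵀ ≈ [0, -7.0711]ᵀ
Result: (0, -7.0711)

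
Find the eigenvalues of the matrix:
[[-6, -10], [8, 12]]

Characteristic equation: det(A - λI) = 0
λ² - (trace)λ + (det) = 0
trace = -6 + 12 = 6, det = (-6)(12) - (-10)(8) = 8
λ² - (6)λ + (8) = 0
λ = (6 ± √((6)² - 4·(8))) / 2 = (6 ± √4) / 2
Solving: λ = 2, 4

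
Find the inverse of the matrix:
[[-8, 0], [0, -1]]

For [[a,b],[c,d]], inverse = (1/det)·[[d,-b],[-c,a]]
det = (-8)(-1) - (0)(0) = 8 - 0 = 8
Inverse = (1/8)·[[-1, 0], [0, -8]]
= [[-1/8, 0], [0, -1]]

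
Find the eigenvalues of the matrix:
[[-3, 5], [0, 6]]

Characteristic equation: det(A - λI) = 0
λ² - (trace)λ + (det) = 0
trace = -3 + 6 = 3, det = (-3)(6) - (5)(0) = -18
λ² - (3)λ + (-18) = 0
λ = (3 ± √((3)² - 4·(-18))) / 2 = (3 ± √81) / 2
Solving: λ = -3, 6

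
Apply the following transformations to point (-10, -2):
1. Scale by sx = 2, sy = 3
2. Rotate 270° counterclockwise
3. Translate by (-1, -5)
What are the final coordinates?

Step 1: Scale → (-20, -6)
Step 2: Rotate 270° → (-6, 20)
Step 3: Translate → (-7, 15)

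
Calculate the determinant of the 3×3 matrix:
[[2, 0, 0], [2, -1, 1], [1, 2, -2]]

Expansion along first row:
det = 2·det([[-1,1],[2,-2]]) - 0·det([[2,1],[1,-2]]) + 0·det([[2,-1],[1,2]])
    = 2·(-1·-2 - 1·2) - 0·(2·-2 - 1·1) + 0·(2·2 - -1·1)
    = 2·0 - 0·-5 + 0·5
    = 0 + 0 + 0 = 0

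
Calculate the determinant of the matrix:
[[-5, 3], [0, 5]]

For a 2×2 matrix [[a, b], [c, d]], det = ad - bc
det = (-5)(5) - (3)(0) = -25 - 0 = -25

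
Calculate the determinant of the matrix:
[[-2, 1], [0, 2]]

For a 2×2 matrix [[a, b], [c, d]], det = ad - bc
det = (-2)(2) - (1)(0) = -4 - 0 = -4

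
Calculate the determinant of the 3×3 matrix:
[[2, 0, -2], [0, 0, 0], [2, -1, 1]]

Expansion along first row:
det = 2·det([[0,0],[-1,1]]) - 0·det([[0,0],[2,1]]) + -2·det([[0,0],[2,-1]])
    = 2·(0·1 - 0·-1) - 0·(0·1 - 0·2) + -2·(0·-1 - 0·2)
    = 2·0 - 0·0 + -2·0
    = 0 + 0 + 0 = 0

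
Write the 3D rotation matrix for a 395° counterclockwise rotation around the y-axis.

Rotation matrix for counterclockwise 395° around y-axis:
cos(395°) = 0.8192, sin(395°) = 0.5736
Result: [[0.8192, 0, 0.5736], [0, 1, 0], [-0.5736, 0, 0.8192]]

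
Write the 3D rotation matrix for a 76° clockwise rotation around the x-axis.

Rotation matrix for clockwise 76° around x-axis:
A clockwise rotation by 76° is a counterclockwise rotation by -76°.
cos(-76°) = 0.2419, sin(-76°) = -0.9703
Result: [[1, 0, 0], [0, 0.2419, 0.9703], [0, -0.9703, 0.2419]]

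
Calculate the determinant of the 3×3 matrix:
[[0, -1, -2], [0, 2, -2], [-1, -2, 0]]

Expansion along first row:
det = 0·det([[2,-2],[-2,0]]) - -1·det([[0,-2],[-1,0]]) + -2·det([[0,2],[-1,-2]])
    = 0·(2·0 - -2·-2) - -1·(0·0 - -2·-1) + -2·(0·-2 - 2·-1)
    = 0·-4 - -1·-2 + -2·2
    = 0 + -2 + -4 = -6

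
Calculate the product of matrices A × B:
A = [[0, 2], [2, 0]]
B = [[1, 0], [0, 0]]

Matrix multiplication:
C[0][0] = 0×1 + 2×0 = 0
C[0][1] = 0×0 + 2×0 = 0
C[1][0] = 2×1 + 0×0 = 2
C[1][1] = 2×0 + 0×0 = 0
Result: [[0, 0], [2, 0]]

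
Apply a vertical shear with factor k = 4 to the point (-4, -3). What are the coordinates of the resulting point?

Shear matrix for vertical shear with factor k = 4:
[[1, 0], [4, 1]]
Result: (-4, -3) → (-4, -19)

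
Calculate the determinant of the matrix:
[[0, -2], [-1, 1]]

For a 2×2 matrix [[a, b], [c, d]], det = ad - bc
det = (0)(1) - (-2)(-1) = 0 - 2 = -2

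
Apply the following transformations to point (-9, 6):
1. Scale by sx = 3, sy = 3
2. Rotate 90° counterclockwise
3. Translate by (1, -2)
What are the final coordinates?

Step 1: Scale → (-27, 18)
Step 2: Rotate 90° → (-18, -27)
Step 3: Translate → (-17, -29)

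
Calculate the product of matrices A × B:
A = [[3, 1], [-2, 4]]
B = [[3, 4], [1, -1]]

Matrix multiplication:
C[0][0] = 3×3 + 1×1 = 10
C[0][1] = 3×4 + 1×-1 = 11
C[1][0] = -2×3 + 4×1 = -2
C[1][1] = -2×4 + 4×-1 = -12
Result: [[10, 11], [-2, -12]]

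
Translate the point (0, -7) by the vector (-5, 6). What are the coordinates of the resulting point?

Translation by (-5, 6) (homogeneous matrix [[1, 0, -5], [0, 1, 6], [0, 0, 1]]):
x' = 0 + -5 = -5
y' = -7 + 6 = -1
Result: (-5, -1)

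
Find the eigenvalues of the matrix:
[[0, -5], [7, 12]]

Characteristic equation: det(A - λI) = 0
λ² - (trace)λ + (det) = 0
trace = 0 + 12 = 12, det = (0)(12) - (-5)(7) = 35
λ² - (12)λ + (35) = 0
λ = (12 ± √((12)² - 4·(35))) / 2 = (12 ± √4) / 2
Solving: λ = 5, 7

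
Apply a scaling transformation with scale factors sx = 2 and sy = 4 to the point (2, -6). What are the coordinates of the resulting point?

Scaling matrix:
[[2, 0], [0, 4]]
Result: (2 × 2, -6 × 4) = (4, -24)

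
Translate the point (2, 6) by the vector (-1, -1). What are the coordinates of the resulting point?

Translation by (-1, -1) (homogeneous matrix [[1, 0, -1], [0, 1, -1], [0, 0, 1]]):
x' = 2 + -1 = 1
y' = 6 + -1 = 5
Result: (1, 5)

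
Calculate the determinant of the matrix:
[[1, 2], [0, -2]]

For a 2×2 matrix [[a, b], [c, d]], det = ad - bc
det = (1)(-2) - (2)(0) = -2 - 0 = -2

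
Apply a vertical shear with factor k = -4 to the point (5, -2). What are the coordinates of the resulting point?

Shear matrix for vertical shear with factor k = -4:
[[1, 0], [-4, 1]]
Result: (5, -2) → (5, -22)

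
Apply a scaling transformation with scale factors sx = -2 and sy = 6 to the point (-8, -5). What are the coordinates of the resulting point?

Scaling matrix:
[[-2, 0], [0, 6]]
Result: (-8 × -2, -5 × 6) = (16, -30)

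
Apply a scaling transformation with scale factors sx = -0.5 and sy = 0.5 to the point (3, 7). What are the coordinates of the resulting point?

Scaling matrix:
[[-0.50, 0], [0, 0.50]]
Result: (3 × -0.5, 7 × 0.5) = (-1.5, 3.5)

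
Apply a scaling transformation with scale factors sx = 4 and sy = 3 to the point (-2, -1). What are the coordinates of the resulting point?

Scaling matrix:
[[4, 0], [0, 3]]
Result: (-2 × 4, -1 × 3) = (-8, -3)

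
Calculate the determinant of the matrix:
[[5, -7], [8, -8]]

For a 2×2 matrix [[a, b], [c, d]], det = ad - bc
det = (5)(-8) - (-7)(8) = -40 - -56 = 16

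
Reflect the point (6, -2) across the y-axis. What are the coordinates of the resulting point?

Reflection across y-axis: (6, -2) → (-6, -2)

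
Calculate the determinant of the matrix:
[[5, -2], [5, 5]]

For a 2×2 matrix [[a, b], [c, d]], det = ad - bc
det = (5)(5) - (-2)(5) = 25 - -10 = 35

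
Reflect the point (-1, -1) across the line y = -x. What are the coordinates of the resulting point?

Reflection across line y = -x: (-1, -1) → (1, 1)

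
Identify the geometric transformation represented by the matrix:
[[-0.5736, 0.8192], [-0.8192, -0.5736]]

This matrix represents: rotation by 235° counterclockwise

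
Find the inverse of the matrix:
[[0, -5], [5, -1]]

For [[a,b],[c,d]], inverse = (1/det)·[[d,-b],[-c,a]]
det = (0)(-1) - (-5)(5) = 0 - -25 = 25
Inverse = (1/25)·[[-1, 5], [-5, 0]]
= [[-1/25, 1/5], [-1/5, 0]]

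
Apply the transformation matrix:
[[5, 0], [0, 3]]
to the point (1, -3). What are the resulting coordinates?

Matrix multiplication:
[[5, 0], [0, 3]] × [1, -3]ᵀ
= [(5)(1) + (0)(-3), (0)(1) + (3)(-3)]ᵀ
= [5, -9]ᵀ
Result: (5, -9)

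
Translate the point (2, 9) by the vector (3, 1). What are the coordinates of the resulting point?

Translation by (3, 1) (homogeneous matrix [[1, 0, 3], [0, 1, 1], [0, 0, 1]]):
x' = 2 + 3 = 5
y' = 9 + 1 = 10
Result: (5, 10)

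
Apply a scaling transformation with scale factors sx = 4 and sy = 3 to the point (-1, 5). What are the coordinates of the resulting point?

Scaling matrix:
[[4, 0], [0, 3]]
Result: (-1 × 4, 5 × 3) = (-4, 15)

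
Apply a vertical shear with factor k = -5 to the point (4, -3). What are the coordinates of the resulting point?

Shear matrix for vertical shear with factor k = -5:
[[1, 0], [-5, 1]]
Result: (4, -3) → (4, -23)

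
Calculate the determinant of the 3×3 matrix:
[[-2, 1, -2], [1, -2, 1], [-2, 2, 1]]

Expansion along first row:
det = -2·det([[-2,1],[2,1]]) - 1·det([[1,1],[-2,1]]) + -2·det([[1,-2],[-2,2]])
    = -2·(-2·1 - 1·2) - 1·(1·1 - 1·-2) + -2·(1·2 - -2·-2)
    = -2·-4 - 1·3 + -2·-2
    = 8 + -3 + 4 = 9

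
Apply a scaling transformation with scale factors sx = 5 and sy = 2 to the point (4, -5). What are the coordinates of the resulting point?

Scaling matrix:
[[5, 0], [0, 2]]
Result: (4 × 5, -5 × 2) = (20, -10)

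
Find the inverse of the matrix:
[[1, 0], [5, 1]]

For [[a,b],[c,d]], inverse = (1/det)·[[d,-b],[-c,a]]
det = (1)(1) - (0)(5) = 1 - 0 = 1
Inverse = [[1, 0], [-5, 1]]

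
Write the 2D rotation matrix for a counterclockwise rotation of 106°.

Rotation matrix formula: [[cos θ, -sin θ], [sin θ, cos θ]]
For θ = 106°:
cos(106°) = -0.2756
sin(106°) = 0.9613
Result: [[-0.2756, -0.9613], [0.9613, -0.2756]]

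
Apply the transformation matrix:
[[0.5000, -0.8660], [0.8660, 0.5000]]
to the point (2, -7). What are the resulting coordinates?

Matrix multiplication:
[[0.5000, -0.8660], [0.8660, 0.5000]] × [2, -7]ᵀ
= [(0.5000)(2) + (-0.8660)(-7), (0.8660)(2) + (0.5000)(-7)]ᵀ
= [7.0620, -1.7680]ᵀ
Result: (7.0620, -1.7680)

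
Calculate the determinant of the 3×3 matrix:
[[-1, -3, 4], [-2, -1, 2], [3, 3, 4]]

Expansion along first row:
det = -1·det([[-1,2],[3,4]]) - -3·det([[-2,2],[3,4]]) + 4·det([[-2,-1],[3,3]])
    = -1·(-1·4 - 2·3) - -3·(-2·4 - 2·3) + 4·(-2·3 - -1·3)
    = -1·-10 - -3·-14 + 4·-3
    = 10 + -42 + -12 = -44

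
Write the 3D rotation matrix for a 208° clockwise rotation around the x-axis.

Rotation matrix for clockwise 208° around x-axis:
A clockwise rotation by 208° is a counterclockwise rotation by -208°.
cos(-208°) = -0.8829, sin(-208°) = 0.4695
Result: [[1, 0, 0], [0, -0.8829, -0.4695], [0, 0.4695, -0.8829]]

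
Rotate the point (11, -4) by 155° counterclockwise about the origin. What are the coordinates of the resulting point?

Rotation matrix for 155°: [[cos 155°, -sin 155°], [sin 155°, cos 155°]] ≈ [[-0.906308, -0.422618], [0.422618, -0.906308]]
[[-0.906308, -0.422618], [0.422618, -0.906308]] × [11, -4]ᵀ ≈ [-8.2789, 8.2740]ᵀ
Result: (-8.2789, 8.2740)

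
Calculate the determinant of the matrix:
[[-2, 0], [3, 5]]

For a 2×2 matrix [[a, b], [c, d]], det = ad - bc
det = (-2)(5) - (0)(3) = -10 - 0 = -10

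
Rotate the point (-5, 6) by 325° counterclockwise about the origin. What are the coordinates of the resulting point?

Rotation matrix for 325°: [[cos 325°, -sin 325°], [sin 325°, cos 325°]] ≈ [[0.819152, 0.573576], [-0.573576, 0.819152]]
[[0.819152, 0.573576], [-0.573576, 0.819152]] × [-5, 6]ᵀ ≈ [-0.6543, 7.7828]ᵀ
Result: (-0.6543, 7.7828)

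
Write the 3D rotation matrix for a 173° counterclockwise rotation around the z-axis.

Rotation matrix for counterclockwise 173° around z-axis:
cos(173°) = -0.9925, sin(173°) = 0.1219
Result: [[-0.9925, -0.1219, 0], [0.1219, -0.9925, 0], [0, 0, 1]]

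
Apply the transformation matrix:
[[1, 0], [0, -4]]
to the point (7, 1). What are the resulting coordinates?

Matrix multiplication:
[[1, 0], [0, -4]] × [7, 1]ᵀ
= [(1)(7) + (0)(1), (0)(7) + (-4)(1)]ᵀ
= [7, -4]ᵀ
Result: (7, -4)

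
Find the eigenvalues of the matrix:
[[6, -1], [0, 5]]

Characteristic equation: det(A - λI) = 0
λ² - (trace)λ + (det) = 0
trace = 6 + 5 = 11, det = (6)(5) - (-1)(0) = 30
λ² - (11)λ + (30) = 0
λ = (11 ± √((11)² - 4·(30))) / 2 = (11 ± √1) / 2
Solving: λ = 5, 6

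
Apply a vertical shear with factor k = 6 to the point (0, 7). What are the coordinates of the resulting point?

Shear matrix for vertical shear with factor k = 6:
[[1, 0], [6, 1]]
Result: (0, 7) → (0, 7)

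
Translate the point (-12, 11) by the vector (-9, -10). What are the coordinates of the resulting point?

Translation by (-9, -10) (homogeneous matrix [[1, 0, -9], [0, 1, -10], [0, 0, 1]]):
x' = -12 + -9 = -21
y' = 11 + -10 = 1
Result: (-21, 1)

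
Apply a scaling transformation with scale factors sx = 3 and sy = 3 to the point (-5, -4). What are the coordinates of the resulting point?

Scaling matrix:
[[3, 0], [0, 3]]
Result: (-5 × 3, -4 × 3) = (-15, -12)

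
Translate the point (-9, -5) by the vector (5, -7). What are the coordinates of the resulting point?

Translation by (5, -7) (homogeneous matrix [[1, 0, 5], [0, 1, -7], [0, 0, 1]]):
x' = -9 + 5 = -4
y' = -5 + -7 = -12
Result: (-4, -12)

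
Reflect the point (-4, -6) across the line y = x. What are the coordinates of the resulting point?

Reflection across line y = x: (-4, -6) → (-6, -4)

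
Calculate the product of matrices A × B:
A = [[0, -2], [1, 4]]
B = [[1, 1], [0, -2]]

Matrix multiplication:
C[0][0] = 0×1 + -2×0 = 0
C[0][1] = 0×1 + -2×-2 = 4
C[1][0] = 1×1 + 4×0 = 1
C[1][1] = 1×1 + 4×-2 = -7
Result: [[0, 4], [1, -7]]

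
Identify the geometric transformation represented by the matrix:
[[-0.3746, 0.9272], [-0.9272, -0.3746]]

This matrix represents: rotation by 248° counterclockwise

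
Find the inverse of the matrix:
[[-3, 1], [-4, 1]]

For [[a,b],[c,d]], inverse = (1/det)·[[d,-b],[-c,a]]
det = (-3)(1) - (1)(-4) = -3 - -4 = 1
Inverse = [[1, -1], [4, -3]]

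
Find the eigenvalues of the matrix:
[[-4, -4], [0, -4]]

Characteristic equation: det(A - λI) = 0
λ² - (trace)λ + (det) = 0
trace = -4 + -4 = -8, det = (-4)(-4) - (-4)(0) = 16
λ² - (-8)λ + (16) = 0
λ = (-8 ± √((-8)² - 4·(16))) / 2 = (-8 ± √0) / 2
Solving: λ = -4, -4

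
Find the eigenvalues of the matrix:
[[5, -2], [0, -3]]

Characteristic equation: det(A - λI) = 0
λ² - (trace)λ + (det) = 0
trace = 5 + -3 = 2, det = (5)(-3) - (-2)(0) = -15
λ² - (2)λ + (-15) = 0
λ = (2 ± √((2)² - 4·(-15))) / 2 = (2 ± √64) / 2
Solving: λ = -3, 5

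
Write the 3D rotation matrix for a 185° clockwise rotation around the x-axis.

Rotation matrix for clockwise 185° around x-axis:
A clockwise rotation by 185° is a counterclockwise rotation by -185°.
cos(-185°) = -0.9962, sin(-185°) = 0.0872
Result: [[1, 0, 0], [0, -0.9962, -0.0872], [0, 0.0872, -0.9962]]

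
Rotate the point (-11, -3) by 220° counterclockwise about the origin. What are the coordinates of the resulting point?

Rotation matrix for 220°: [[cos 220°, -sin 220°], [sin 220°, cos 220°]] ≈ [[-0.766044, 0.642788], [-0.642788, -0.766044]]
[[-0.766044, 0.642788], [-0.642788, -0.766044]] × [-11, -3]ᵀ ≈ [6.4981, 9.3688]ᵀ
Result: (6.4981, 9.3688)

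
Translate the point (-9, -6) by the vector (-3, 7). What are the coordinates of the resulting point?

Translation by (-3, 7) (homogeneous matrix [[1, 0, -3], [0, 1, 7], [0, 0, 1]]):
x' = -9 + -3 = -12
y' = -6 + 7 = 1
Result: (-12, 1)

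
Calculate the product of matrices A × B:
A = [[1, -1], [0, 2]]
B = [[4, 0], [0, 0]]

Matrix multiplication:
C[0][0] = 1×4 + -1×0 = 4
C[0][1] = 1×0 + -1×0 = 0
C[1][0] = 0×4 + 2×0 = 0
C[1][1] = 0×0 + 2×0 = 0
Result: [[4, 0], [0, 0]]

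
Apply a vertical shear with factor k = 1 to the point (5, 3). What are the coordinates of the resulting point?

Shear matrix for vertical shear with factor k = 1:
[[1, 0], [1, 1]]
Result: (5, 3) → (5, 8)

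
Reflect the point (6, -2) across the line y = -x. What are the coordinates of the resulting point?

Reflection across line y = -x: (6, -2) → (2, -6)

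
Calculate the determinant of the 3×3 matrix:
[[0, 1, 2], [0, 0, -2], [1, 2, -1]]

Expansion along first row:
det = 0·det([[0,-2],[2,-1]]) - 1·det([[0,-2],[1,-1]]) + 2·det([[0,0],[1,2]])
    = 0·(0·-1 - -2·2) - 1·(0·-1 - -2·1) + 2·(0·2 - 0·1)
    = 0·4 - 1·2 + 2·0
    = 0 + -2 + 0 = -2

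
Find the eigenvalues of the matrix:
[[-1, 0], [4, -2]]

Characteristic equation: det(A - λI) = 0
λ² - (trace)λ + (det) = 0
trace = -1 + -2 = -3, det = (-1)(-2) - (0)(4) = 2
λ² - (-3)λ + (2) = 0
λ = (-3 ± √((-3)² - 4·(2))) / 2 = (-3 ± √1) / 2
Solving: λ = -2, -1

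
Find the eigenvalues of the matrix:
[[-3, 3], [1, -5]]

Characteristic equation: det(A - λI) = 0
λ² - (trace)λ + (det) = 0
trace = -3 + -5 = -8, det = (-3)(-5) - (3)(1) = 12
λ² - (-8)λ + (12) = 0
λ = (-8 ± √((-8)² - 4·(12))) / 2 = (-8 ± √16) / 2
Solving: λ = -6, -2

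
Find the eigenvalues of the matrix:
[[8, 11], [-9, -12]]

Characteristic equation: det(A - λI) = 0
λ² - (trace)λ + (det) = 0
trace = 8 + -12 = -4, det = (8)(-12) - (11)(-9) = 3
λ² - (-4)λ + (3) = 0
λ = (-4 ± √((-4)² - 4·(3))) / 2 = (-4 ± √4) / 2
Solving: λ = -3, -1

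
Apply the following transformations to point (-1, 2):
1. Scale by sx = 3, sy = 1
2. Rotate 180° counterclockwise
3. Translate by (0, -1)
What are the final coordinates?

Step 1: Scale → (-3, 2)
Step 2: Rotate 180° → (3, -2)
Step 3: Translate → (3, -3)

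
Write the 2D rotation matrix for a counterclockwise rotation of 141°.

Rotation matrix formula: [[cos θ, -sin θ], [sin θ, cos θ]]
For θ = 141°:
cos(141°) = -0.7771
sin(141°) = 0.6293
Result: [[-0.7771, -0.6293], [0.6293, -0.7771]]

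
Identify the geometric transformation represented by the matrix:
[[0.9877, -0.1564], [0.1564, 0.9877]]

This matrix represents: rotation by 9° counterclockwise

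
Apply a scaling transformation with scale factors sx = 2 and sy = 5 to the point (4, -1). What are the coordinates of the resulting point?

Scaling matrix:
[[2, 0], [0, 5]]
Result: (4 × 2, -1 × 5) = (8, -5)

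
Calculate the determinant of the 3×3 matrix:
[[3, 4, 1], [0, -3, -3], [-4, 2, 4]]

Expansion along first row:
det = 3·det([[-3,-3],[2,4]]) - 4·det([[0,-3],[-4,4]]) + 1·det([[0,-3],[-4,2]])
    = 3·(-3·4 - -3·2) - 4·(0·4 - -3·-4) + 1·(0·2 - -3·-4)
    = 3·-6 - 4·-12 + 1·-12
    = -18 + 48 + -12 = 18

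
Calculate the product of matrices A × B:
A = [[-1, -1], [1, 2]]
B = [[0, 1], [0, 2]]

Matrix multiplication:
C[0][0] = -1×0 + -1×0 = 0
C[0][1] = -1×1 + -1×2 = -3
C[1][0] = 1×0 + 2×0 = 0
C[1][1] = 1×1 + 2×2 = 5
Result: [[0, -3], [0, 5]]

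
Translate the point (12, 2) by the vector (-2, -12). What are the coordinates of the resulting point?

Translation by (-2, -12) (homogeneous matrix [[1, 0, -2], [0, 1, -12], [0, 0, 1]]):
x' = 12 + -2 = 10
y' = 2 + -12 = -10
Result: (10, -10)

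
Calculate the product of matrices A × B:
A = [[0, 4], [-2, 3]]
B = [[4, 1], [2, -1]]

Matrix multiplication:
C[0][0] = 0×4 + 4×2 = 8
C[0][1] = 0×1 + 4×-1 = -4
C[1][0] = -2×4 + 3×2 = -2
C[1][1] = -2×1 + 3×-1 = -5
Result: [[8, -4], [-2, -5]]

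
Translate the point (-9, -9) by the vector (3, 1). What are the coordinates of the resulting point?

Translation by (3, 1) (homogeneous matrix [[1, 0, 3], [0, 1, 1], [0, 0, 1]]):
x' = -9 + 3 = -6
y' = -9 + 1 = -8
Result: (-6, -8)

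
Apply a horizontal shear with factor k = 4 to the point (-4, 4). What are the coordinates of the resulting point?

Shear matrix for horizontal shear with factor k = 4:
[[1, 4], [0, 1]]
Result: (-4, 4) → (12, 4)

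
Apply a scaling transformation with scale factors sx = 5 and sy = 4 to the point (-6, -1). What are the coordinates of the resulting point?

Scaling matrix:
[[5, 0], [0, 4]]
Result: (-6 × 5, -1 × 4) = (-30, -4)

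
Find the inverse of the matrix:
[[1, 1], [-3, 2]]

For [[a,b],[c,d]], inverse = (1/det)·[[d,-b],[-c,a]]
det = (1)(2) - (1)(-3) = 2 - -3 = 5
Inverse = (1/5)·[[2, -1], [3, 1]]
= [[2/5, -1/5], [3/5, 1/5]]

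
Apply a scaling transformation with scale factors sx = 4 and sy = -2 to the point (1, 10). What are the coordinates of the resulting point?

Scaling matrix:
[[4, 0], [0, -2]]
Result: (1 × 4, 10 × -2) = (4, -20)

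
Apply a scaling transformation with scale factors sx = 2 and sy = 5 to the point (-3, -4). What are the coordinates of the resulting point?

Scaling matrix:
[[2, 0], [0, 5]]
Result: (-3 × 2, -4 × 5) = (-6, -20)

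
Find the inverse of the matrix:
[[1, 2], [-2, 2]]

For [[a,b],[c,d]], inverse = (1/det)·[[d,-b],[-c,a]]
det = (1)(2) - (2)(-2) = 2 - -4 = 6
Inverse = (1/6)·[[2, -2], [2, 1]]
= [[1/3, -1/3], [1/3, 1/6]]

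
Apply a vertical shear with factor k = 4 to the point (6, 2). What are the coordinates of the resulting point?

Shear matrix for vertical shear with factor k = 4:
[[1, 0], [4, 1]]
Result: (6, 2) → (6, 26)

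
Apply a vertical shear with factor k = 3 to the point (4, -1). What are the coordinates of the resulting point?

Shear matrix for vertical shear with factor k = 3:
[[1, 0], [3, 1]]
Result: (4, -1) → (4, 11)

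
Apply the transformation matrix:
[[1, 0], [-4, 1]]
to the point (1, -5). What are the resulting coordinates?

Matrix multiplication:
[[1, 0], [-4, 1]] × [1, -5]ᵀ
= [(1)(1) + (0)(-5), (-4)(1) + (1)(-5)]ᵀ
= [1, -9]ᵀ
Result: (1, -9)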